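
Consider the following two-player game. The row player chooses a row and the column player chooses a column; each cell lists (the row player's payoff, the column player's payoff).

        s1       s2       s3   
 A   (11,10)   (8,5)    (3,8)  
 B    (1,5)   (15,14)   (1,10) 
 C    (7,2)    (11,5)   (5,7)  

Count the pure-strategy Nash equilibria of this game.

3

(A, s1): the row player gets 11 (best alternative 7); the column player gets 10 (best alternative 8). Neither deviates — NE.
(B, s2): the row player gets 15 (best alternative 11); the column player gets 14 (best alternative 10). Neither deviates — NE.
(C, s3): the row player gets 5 (best alternative 3); the column player gets 7 (best alternative 5). Neither deviates — NE.
(C, s1) is not a NE: the row player would switch to A (11 > 7).
No other cell survives both best-response checks, so there are 3 pure NE.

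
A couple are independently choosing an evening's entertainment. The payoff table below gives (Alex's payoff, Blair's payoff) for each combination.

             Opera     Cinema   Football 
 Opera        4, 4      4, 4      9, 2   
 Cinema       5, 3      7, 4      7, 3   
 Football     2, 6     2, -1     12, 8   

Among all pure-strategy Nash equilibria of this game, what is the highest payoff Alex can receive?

12

Both Cinema is a pure NE (Alex: 7 ≥ 4; Blair: 4 ≥ 3). Alex gets 7.
Both Football is a pure NE (Alex: 12 ≥ 9; Blair: 8 ≥ 6). Alex gets 12.
Every other cell has a profitable deviation for at least one player. Highest of {7, 12} is 12.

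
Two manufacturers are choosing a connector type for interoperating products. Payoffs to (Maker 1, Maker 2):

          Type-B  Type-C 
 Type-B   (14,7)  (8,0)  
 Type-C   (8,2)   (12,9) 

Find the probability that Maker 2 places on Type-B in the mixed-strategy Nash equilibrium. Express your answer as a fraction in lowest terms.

2/5

Maker 2's mix q on Type-B must make Maker 1 indifferent between Type-B and Type-C.
Maker 1's payoff from Type-B: 14q + 8(1−q). From Type-C: 8q + 12(1−q).
Set equal: 6q = 4(1−q) → q = 4/10 = 2/5.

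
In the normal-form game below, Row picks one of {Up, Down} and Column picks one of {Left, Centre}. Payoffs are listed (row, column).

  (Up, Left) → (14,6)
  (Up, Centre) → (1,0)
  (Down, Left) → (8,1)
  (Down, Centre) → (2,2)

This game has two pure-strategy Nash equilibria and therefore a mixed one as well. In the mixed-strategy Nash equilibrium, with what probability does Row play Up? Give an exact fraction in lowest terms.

Row's mix p on Up must make Column indifferent between Left and Centre.
Column's payoff from Left: 6p + 1(1−p). From Centre: 0p + 2(1−p).
Set equal: 6p = 1(1−p) → p = 1/7.

1/7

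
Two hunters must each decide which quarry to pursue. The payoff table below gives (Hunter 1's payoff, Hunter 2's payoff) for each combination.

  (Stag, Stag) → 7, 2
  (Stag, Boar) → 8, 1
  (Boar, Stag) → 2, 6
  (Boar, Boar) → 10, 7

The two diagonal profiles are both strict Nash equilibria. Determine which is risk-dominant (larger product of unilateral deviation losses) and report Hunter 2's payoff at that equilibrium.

2

At both Stag: Hunter 1 loses 7 − 2 = 5 by deviating; Hunter 2 loses 2 − 1 = 1. Product = 5·1 = 5.
At both Boar: Hunter 1 loses 10 − 8 = 2 by deviating; Hunter 2 loses 7 − 6 = 1. Product = 2·1 = 2.
5 > 2, so both Stag is risk-dominant. Hunter 2's payoff there is 2.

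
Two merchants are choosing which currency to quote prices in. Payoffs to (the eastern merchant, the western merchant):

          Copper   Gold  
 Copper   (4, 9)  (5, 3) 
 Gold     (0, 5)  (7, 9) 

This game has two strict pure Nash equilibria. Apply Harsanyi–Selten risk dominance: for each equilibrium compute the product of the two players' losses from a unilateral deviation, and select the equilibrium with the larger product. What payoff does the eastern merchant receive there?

4

At both Copper: the eastern merchant loses 4 − 0 = 4 by deviating; the western merchant loses 9 − 3 = 6. Product = 4·6 = 24.
At both Gold: the eastern merchant loses 7 − 5 = 2 by deviating; the western merchant loses 9 − 5 = 4. Product = 2·4 = 8.
24 > 8, so both Copper is risk-dominant. The eastern merchant's payoff there is 4.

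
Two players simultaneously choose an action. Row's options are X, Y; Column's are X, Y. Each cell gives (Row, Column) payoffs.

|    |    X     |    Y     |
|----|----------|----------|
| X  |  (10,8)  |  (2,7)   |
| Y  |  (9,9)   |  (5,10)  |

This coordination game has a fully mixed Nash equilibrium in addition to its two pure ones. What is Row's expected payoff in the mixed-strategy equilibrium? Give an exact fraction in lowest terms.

8

Column mixes with probability q on X, chosen so Row is indifferent: 10q + 2(1−q) = 9q + 5(1−q) gives q = 3/4.
Row's expected payoff (from either row, since indifferent) is 10·3/4 + 2·1/4 = 8.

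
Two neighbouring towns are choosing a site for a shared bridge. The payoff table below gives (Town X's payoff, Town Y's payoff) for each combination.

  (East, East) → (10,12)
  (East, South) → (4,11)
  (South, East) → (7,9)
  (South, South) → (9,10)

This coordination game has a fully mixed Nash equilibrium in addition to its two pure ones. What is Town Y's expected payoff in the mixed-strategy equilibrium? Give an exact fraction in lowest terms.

Town X mixes with probability p on East, chosen so Town Y is indifferent: 12p + 9(1−p) = 11p + 10(1−p) gives p = 1/2.
Town Y's expected payoff is 12·1/2 + 9·1/2 = 21/2.

21/2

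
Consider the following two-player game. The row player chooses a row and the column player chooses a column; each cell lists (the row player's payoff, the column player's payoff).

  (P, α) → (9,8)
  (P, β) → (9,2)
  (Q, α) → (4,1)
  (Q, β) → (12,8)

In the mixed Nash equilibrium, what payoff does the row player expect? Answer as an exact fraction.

The column player mixes with probability q on α, chosen so the row player is indifferent: 9q + 9(1−q) = 4q + 12(1−q) gives q = 3/8.
The row player's expected payoff (from either row, since indifferent) is 9·3/8 + 9·5/8 = 9.

9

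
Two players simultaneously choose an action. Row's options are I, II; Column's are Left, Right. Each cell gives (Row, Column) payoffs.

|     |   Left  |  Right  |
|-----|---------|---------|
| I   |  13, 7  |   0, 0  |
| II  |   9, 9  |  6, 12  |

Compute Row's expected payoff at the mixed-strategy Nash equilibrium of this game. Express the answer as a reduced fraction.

39/5

Column mixes with probability q on Left, chosen so Row is indifferent: 13q + 0(1−q) = 9q + 6(1−q) gives q = 3/5.
Row's expected payoff (from either row, since indifferent) is 13·3/5 + 0·2/5 = 39/5.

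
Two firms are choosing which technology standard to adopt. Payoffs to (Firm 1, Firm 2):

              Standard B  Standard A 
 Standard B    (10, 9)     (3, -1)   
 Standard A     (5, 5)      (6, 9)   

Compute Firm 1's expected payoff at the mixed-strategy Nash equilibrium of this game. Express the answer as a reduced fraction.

45/8

Firm 2 mixes with probability q on Standard B, chosen so Firm 1 is indifferent: 10q + 3(1−q) = 5q + 6(1−q) gives q = 3/8.
Firm 1's expected payoff (from either row, since indifferent) is 10·3/8 + 3·5/8 = 45/8.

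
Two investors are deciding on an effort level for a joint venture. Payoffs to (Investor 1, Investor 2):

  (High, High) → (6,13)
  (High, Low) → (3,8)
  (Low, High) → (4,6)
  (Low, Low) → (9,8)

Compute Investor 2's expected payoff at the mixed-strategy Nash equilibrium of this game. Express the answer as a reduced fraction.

Investor 1 mixes with probability p on High, chosen so Investor 2 is indifferent: 13p + 6(1−p) = 8p + 8(1−p) gives p = 2/7.
Investor 2's expected payoff is 13·2/7 + 6·5/7 = 8.

8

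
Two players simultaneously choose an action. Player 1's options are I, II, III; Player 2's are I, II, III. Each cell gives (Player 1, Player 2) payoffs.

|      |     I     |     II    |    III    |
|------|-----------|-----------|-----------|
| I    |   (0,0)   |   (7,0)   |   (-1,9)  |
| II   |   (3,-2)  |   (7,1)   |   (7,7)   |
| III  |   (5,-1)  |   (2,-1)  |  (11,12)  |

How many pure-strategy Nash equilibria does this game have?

1

Both III: Player 1 gets 11 (best alternative 7); Player 2 gets 12 (best alternative -1). Neither deviates — NE.
Both II is not a NE: Player 2 would switch to III (7 > 1).
No other cell survives both best-response checks, so there is 1 pure NE.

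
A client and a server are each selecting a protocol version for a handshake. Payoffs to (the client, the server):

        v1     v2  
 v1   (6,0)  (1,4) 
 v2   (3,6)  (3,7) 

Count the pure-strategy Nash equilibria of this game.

1

Both v2: the client gets 3 (best alternative 1); the server gets 7 (best alternative 6). Neither deviates — NE.
Both v1 is not a NE: the server would switch to v2 (4 > 0).
No other cell survives both best-response checks, so there is 1 pure NE.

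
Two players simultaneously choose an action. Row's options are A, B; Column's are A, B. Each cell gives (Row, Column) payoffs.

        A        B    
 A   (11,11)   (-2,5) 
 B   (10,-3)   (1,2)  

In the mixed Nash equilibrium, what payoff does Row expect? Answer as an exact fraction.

Column mixes with probability q on A, chosen so Row is indifferent: 11q + (-2)(1−q) = 10q + 1(1−q) gives q = 3/4.
Row's expected payoff (from either row, since indifferent) is 11·3/4 + (-2)·1/4 = 31/4.

31/4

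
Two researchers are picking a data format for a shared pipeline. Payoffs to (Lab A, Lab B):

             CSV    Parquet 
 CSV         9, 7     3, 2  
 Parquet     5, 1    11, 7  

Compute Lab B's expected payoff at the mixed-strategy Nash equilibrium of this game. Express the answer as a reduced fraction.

Lab A mixes with probability p on CSV, chosen so Lab B is indifferent: 7p + 1(1−p) = 2p + 7(1−p) gives p = 6/11.
Lab B's expected payoff is 7·6/11 + 1·5/11 = 47/11.

47/11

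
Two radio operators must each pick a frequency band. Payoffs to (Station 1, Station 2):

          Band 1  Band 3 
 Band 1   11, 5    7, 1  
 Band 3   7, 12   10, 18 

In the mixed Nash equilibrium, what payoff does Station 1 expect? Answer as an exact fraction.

Station 2 mixes with probability q on Band 1, chosen so Station 1 is indifferent: 11q + 7(1−q) = 7q + 10(1−q) gives q = 3/7.
Station 1's expected payoff (from either row, since indifferent) is 11·3/7 + 7·4/7 = 61/7.

61/7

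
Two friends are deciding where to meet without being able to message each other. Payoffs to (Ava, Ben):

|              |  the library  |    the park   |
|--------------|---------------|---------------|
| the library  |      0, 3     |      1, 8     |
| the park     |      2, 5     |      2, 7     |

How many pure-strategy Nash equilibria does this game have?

Both the park: Ava gets 2 (best alternative 1); Ben gets 7 (best alternative 5). Neither deviates — NE.
Both the library is not a NE: Ava would switch to the park (2 > 0).
No other cell survives both best-response checks, so there is 1 pure NE.

1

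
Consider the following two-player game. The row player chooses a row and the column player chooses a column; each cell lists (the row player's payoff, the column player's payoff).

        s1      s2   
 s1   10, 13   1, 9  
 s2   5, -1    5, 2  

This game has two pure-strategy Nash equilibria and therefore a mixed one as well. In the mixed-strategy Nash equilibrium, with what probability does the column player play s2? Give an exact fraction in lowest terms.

5/9

The column player's mix q on s1 must make the row player indifferent between s1 and s2.
The row player's payoff from s1: 10q + 1(1−q). From s2: 5q + 5(1−q).
Set equal: 5q = 4(1−q) → q = 4/9.
Probability on s2 is 1 − 4/9 = 5/9.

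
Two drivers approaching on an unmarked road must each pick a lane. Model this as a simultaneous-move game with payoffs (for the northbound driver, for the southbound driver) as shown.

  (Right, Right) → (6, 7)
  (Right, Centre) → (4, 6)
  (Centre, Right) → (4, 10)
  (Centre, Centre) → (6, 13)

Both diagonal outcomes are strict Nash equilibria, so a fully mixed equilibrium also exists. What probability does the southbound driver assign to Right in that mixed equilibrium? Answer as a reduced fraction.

The southbound driver's mix q on Right must make the northbound driver indifferent between Right and Centre.
The northbound driver's payoff from Right: 6q + 4(1−q). From Centre: 4q + 6(1−q).
Set equal: 2q = 2(1−q) → q = 2/4 = 1/2.

1/2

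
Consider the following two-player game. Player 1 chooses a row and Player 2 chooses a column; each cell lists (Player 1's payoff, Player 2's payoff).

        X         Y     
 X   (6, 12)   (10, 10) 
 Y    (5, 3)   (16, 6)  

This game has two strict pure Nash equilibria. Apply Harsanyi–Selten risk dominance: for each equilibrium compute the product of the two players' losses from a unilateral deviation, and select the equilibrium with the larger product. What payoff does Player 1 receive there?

At both X: Player 1 loses 6 − 5 = 1 by deviating; Player 2 loses 12 − 10 = 2. Product = 1·2 = 2.
At both Y: Player 1 loses 16 − 10 = 6 by deviating; Player 2 loses 6 − 3 = 3. Product = 6·3 = 18.
18 > 2, so both Y is risk-dominant. Player 1's payoff there is 16.

16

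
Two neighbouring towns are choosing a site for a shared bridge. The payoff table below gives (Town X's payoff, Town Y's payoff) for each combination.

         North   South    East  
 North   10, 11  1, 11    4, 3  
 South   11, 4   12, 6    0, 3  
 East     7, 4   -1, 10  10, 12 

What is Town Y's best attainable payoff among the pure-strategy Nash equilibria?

12

Both South is a pure NE (Town X: 12 ≥ 1; Town Y: 6 ≥ 4). Town Y gets 6.
Both East is a pure NE (Town X: 10 ≥ 4; Town Y: 12 ≥ 10). Town Y gets 12.
Every other cell has a profitable deviation for at least one player. Highest of {6, 12} is 12.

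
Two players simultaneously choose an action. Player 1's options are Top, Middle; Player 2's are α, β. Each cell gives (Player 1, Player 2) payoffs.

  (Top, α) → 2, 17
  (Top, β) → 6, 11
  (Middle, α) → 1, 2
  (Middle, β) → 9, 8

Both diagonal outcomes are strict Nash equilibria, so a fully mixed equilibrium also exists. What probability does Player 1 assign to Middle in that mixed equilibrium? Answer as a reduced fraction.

1/2

Player 1's mix p on Top must make Player 2 indifferent between α and β.
Player 2's payoff from α: 17p + 2(1−p). From β: 11p + 8(1−p).
Set equal: 6p = 6(1−p) → p = 6/12 = 1/2.
Probability on Middle is 1 − 1/2 = 1/2.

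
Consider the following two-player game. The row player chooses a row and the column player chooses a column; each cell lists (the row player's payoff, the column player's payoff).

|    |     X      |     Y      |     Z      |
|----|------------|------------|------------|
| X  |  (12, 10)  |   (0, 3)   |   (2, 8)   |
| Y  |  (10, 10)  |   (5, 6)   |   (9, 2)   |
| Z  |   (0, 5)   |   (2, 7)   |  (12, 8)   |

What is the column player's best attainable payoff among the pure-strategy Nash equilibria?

10

Both X is a pure NE (the row player: 12 ≥ 10; the column player: 10 ≥ 8). The column player gets 10.
Both Z is a pure NE (the row player: 12 ≥ 9; the column player: 8 ≥ 7). The column player gets 8.
Every other cell has a profitable deviation for at least one player. Highest of {10, 8} is 10.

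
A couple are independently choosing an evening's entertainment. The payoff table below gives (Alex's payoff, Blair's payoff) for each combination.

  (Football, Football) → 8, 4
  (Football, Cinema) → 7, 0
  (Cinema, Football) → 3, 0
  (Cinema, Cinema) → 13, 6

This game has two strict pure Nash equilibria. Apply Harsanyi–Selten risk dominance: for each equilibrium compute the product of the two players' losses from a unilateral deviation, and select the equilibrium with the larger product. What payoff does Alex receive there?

13

At both Football: Alex loses 8 − 3 = 5 by deviating; Blair loses 4 − 0 = 4. Product = 5·4 = 20.
At both Cinema: Alex loses 13 − 7 = 6 by deviating; Blair loses 6 − 0 = 6. Product = 6·6 = 36.
36 > 20, so both Cinema is risk-dominant. Alex's payoff there is 13.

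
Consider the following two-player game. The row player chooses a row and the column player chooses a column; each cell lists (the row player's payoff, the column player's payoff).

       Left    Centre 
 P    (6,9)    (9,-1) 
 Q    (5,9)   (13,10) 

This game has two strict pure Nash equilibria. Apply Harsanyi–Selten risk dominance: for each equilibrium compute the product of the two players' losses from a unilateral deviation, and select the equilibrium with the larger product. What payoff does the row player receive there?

6

At (P, Left): the row player loses 6 − 5 = 1 by deviating; the column player loses 9 − (-1) = 10. Product = 1·10 = 10.
At (Q, Centre): the row player loses 13 − 9 = 4 by deviating; the column player loses 10 − 9 = 1. Product = 4·1 = 4.
10 > 4, so (P, Left) is risk-dominant. The row player's payoff there is 6.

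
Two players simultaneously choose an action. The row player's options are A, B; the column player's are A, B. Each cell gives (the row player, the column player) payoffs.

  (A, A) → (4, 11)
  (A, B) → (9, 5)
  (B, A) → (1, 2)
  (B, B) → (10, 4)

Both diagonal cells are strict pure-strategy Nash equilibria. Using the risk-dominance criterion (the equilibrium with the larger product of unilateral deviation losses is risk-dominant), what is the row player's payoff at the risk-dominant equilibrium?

At both A: the row player loses 4 − 1 = 3 by deviating; the column player loses 11 − 5 = 6. Product = 3·6 = 18.
At both B: the row player loses 10 − 9 = 1 by deviating; the column player loses 4 − 2 = 2. Product = 1·2 = 2.
18 > 2, so both A is risk-dominant. The row player's payoff there is 4.

4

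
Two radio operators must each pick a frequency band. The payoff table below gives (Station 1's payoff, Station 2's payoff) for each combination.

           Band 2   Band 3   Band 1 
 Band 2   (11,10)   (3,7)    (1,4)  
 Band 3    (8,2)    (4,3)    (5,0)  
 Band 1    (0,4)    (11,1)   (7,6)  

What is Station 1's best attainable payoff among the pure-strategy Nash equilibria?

Both Band 2 is a pure NE (Station 1: 11 ≥ 8; Station 2: 10 ≥ 7). Station 1 gets 11.
Both Band 1 is a pure NE (Station 1: 7 ≥ 5; Station 2: 6 ≥ 4). Station 1 gets 7.
Every other cell has a profitable deviation for at least one player. Highest of {11, 7} is 11.

11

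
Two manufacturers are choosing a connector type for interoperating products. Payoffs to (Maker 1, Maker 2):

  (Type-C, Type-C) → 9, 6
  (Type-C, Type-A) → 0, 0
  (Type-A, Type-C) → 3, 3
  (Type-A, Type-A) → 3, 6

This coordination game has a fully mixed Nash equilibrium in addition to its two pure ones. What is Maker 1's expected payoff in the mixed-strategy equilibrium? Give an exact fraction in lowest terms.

3

Maker 2 mixes with probability q on Type-C, chosen so Maker 1 is indifferent: 9q + 0(1−q) = 3q + 3(1−q) gives q = 1/3.
Maker 1's expected payoff (from either row, since indifferent) is 9·1/3 + 0·2/3 = 3.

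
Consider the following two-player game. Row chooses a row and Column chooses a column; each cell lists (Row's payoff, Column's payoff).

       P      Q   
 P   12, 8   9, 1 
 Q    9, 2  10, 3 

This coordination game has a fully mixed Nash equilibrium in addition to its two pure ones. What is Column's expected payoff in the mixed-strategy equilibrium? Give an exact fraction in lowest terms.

11/4

Row mixes with probability p on P, chosen so Column is indifferent: 8p + 2(1−p) = 1p + 3(1−p) gives p = 1/8.
Column's expected payoff is 8·1/8 + 2·7/8 = 11/4.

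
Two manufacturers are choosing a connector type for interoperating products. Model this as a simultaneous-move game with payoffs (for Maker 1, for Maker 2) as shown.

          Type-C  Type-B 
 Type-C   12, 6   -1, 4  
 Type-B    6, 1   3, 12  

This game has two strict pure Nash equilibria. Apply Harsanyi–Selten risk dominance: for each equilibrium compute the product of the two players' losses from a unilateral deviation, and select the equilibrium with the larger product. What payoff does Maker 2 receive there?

At both Type-C: Maker 1 loses 12 − 6 = 6 by deviating; Maker 2 loses 6 − 4 = 2. Product = 6·2 = 12.
At both Type-B: Maker 1 loses 3 − (-1) = 4 by deviating; Maker 2 loses 12 − 1 = 11. Product = 4·11 = 44.
44 > 12, so both Type-B is risk-dominant. Maker 2's payoff there is 12.

12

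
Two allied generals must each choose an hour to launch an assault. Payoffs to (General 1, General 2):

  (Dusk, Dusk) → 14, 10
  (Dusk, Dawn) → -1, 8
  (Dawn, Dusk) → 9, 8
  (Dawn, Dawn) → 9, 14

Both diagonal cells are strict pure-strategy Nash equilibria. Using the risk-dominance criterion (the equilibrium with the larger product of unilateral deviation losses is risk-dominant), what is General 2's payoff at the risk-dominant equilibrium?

At both Dusk: General 1 loses 14 − 9 = 5 by deviating; General 2 loses 10 − 8 = 2. Product = 5·2 = 10.
At both Dawn: General 1 loses 9 − (-1) = 10 by deviating; General 2 loses 14 − 8 = 6. Product = 10·6 = 60.
60 > 10, so both Dawn is risk-dominant. General 2's payoff there is 14.

14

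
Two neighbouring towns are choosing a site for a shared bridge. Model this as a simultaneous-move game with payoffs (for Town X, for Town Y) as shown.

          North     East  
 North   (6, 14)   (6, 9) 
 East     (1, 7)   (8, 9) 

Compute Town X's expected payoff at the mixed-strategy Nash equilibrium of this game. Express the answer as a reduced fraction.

Town Y mixes with probability q on North, chosen so Town X is indifferent: 6q + 6(1−q) = 1q + 8(1−q) gives q = 2/7.
Town X's expected payoff (from either row, since indifferent) is 6·2/7 + 6·5/7 = 6.

6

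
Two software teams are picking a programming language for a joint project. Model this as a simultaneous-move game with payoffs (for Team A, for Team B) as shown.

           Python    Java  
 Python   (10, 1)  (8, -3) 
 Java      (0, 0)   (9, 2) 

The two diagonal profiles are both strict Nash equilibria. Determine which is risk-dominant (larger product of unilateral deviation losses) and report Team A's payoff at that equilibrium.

10

At both Python: Team A loses 10 − 0 = 10 by deviating; Team B loses 1 − (-3) = 4. Product = 10·4 = 40.
At both Java: Team A loses 9 − 8 = 1 by deviating; Team B loses 2 − 0 = 2. Product = 1·2 = 2.
40 > 2, so both Python is risk-dominant. Team A's payoff there is 10.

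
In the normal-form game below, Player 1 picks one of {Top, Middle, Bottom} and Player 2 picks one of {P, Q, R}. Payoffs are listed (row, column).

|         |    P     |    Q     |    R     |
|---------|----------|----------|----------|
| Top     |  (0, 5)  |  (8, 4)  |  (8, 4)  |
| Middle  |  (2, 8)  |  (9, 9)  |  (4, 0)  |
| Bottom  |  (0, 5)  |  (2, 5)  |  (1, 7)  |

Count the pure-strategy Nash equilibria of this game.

(Middle, Q): Player 1 gets 9 (best alternative 8); Player 2 gets 9 (best alternative 8). Neither deviates — NE.
(Top, P) is not a NE: Player 1 would switch to Middle (2 > 0).
No other cell survives both best-response checks, so there is 1 pure NE.

1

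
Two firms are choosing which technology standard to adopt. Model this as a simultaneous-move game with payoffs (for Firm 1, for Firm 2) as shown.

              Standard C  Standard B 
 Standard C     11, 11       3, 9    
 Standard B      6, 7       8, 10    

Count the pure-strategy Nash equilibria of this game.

2

Both Standard C: Firm 1 gets 11 (best alternative 6); Firm 2 gets 11 (best alternative 9). Neither deviates — NE.
Both Standard B: Firm 1 gets 8 (best alternative 3); Firm 2 gets 10 (best alternative 7). Neither deviates — NE.
(Standard B, Standard C) is not a NE: Firm 1 would switch to Standard C (11 > 6).
No other cell survives both best-response checks, so there are 2 pure NE.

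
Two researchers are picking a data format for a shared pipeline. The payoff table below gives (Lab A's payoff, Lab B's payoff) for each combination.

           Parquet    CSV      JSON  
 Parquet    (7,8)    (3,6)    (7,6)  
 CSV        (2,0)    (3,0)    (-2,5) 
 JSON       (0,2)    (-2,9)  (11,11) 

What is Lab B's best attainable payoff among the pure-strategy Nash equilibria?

Both Parquet is a pure NE (Lab A: 7 ≥ 2; Lab B: 8 ≥ 6). Lab B gets 8.
Both JSON is a pure NE (Lab A: 11 ≥ 7; Lab B: 11 ≥ 9). Lab B gets 11.
Every other cell has a profitable deviation for at least one player. Highest of {8, 11} is 11.

11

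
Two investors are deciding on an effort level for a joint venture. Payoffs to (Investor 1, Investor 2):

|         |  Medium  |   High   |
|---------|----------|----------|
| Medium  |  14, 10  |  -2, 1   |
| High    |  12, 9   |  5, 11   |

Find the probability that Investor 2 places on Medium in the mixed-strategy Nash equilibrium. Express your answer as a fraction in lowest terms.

Investor 2's mix q on Medium must make Investor 1 indifferent between Medium and High.
Investor 1's payoff from Medium: 14q + (-2)(1−q). From High: 12q + 5(1−q).
Set equal: 2q = 7(1−q) → q = 7/9.

7/9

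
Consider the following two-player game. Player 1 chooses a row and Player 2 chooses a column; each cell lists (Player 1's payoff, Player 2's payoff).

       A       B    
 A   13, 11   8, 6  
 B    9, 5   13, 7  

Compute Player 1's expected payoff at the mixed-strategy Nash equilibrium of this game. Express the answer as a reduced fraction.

97/9

Player 2 mixes with probability q on A, chosen so Player 1 is indifferent: 13q + 8(1−q) = 9q + 13(1−q) gives q = 5/9.
Player 1's expected payoff (from either row, since indifferent) is 13·5/9 + 8·4/9 = 97/9.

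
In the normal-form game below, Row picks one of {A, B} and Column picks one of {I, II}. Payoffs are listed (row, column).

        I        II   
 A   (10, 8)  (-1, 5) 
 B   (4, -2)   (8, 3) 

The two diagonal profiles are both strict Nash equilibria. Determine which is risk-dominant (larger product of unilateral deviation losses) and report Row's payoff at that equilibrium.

8

At (A, I): Row loses 10 − 4 = 6 by deviating; Column loses 8 − 5 = 3. Product = 6·3 = 18.
At (B, II): Row loses 8 − (-1) = 9 by deviating; Column loses 3 − (-2) = 5. Product = 9·5 = 45.
45 > 18, so (B, II) is risk-dominant. Row's payoff there is 8.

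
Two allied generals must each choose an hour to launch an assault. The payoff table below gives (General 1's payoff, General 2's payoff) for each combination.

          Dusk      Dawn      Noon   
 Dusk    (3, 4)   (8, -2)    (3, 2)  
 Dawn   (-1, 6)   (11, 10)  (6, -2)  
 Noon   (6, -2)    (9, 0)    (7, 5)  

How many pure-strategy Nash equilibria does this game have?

Both Dawn: General 1 gets 11 (best alternative 9); General 2 gets 10 (best alternative 6). Neither deviates — NE.
Both Noon: General 1 gets 7 (best alternative 6); General 2 gets 5 (best alternative 0). Neither deviates — NE.
Both Dusk is not a NE: General 1 would switch to Noon (6 > 3).
No other cell survives both best-response checks, so there are 2 pure NE.

2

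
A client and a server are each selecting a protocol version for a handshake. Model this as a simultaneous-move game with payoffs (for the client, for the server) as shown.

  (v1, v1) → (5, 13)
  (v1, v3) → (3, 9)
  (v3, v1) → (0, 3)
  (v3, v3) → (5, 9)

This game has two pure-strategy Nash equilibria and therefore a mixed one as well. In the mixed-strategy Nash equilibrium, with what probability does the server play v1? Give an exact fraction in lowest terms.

2/7

The server's mix q on v1 must make the client indifferent between v1 and v3.
The client's payoff from v1: 5q + 3(1−q). From v3: 0q + 5(1−q).
Set equal: 5q = 2(1−q) → q = 2/7.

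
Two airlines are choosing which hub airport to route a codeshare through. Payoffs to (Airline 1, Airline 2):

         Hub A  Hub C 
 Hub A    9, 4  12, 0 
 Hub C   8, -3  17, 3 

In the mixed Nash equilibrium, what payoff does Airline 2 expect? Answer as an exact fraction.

Airline 1 mixes with probability p on Hub A, chosen so Airline 2 is indifferent: 4p + (-3)(1−p) = 0p + 3(1−p) gives p = 3/5.
Airline 2's expected payoff is 4·3/5 + (-3)·2/5 = 6/5.

6/5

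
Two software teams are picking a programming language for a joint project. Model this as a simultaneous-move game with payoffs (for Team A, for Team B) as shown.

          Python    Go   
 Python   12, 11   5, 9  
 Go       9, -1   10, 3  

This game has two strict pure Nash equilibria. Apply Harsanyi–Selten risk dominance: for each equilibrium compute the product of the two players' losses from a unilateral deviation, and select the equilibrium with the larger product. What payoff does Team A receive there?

At both Python: Team A loses 12 − 9 = 3 by deviating; Team B loses 11 − 9 = 2. Product = 3·2 = 6.
At both Go: Team A loses 10 − 5 = 5 by deviating; Team B loses 3 − (-1) = 4. Product = 5·4 = 20.
20 > 6, so both Go is risk-dominant. Team A's payoff there is 10.

10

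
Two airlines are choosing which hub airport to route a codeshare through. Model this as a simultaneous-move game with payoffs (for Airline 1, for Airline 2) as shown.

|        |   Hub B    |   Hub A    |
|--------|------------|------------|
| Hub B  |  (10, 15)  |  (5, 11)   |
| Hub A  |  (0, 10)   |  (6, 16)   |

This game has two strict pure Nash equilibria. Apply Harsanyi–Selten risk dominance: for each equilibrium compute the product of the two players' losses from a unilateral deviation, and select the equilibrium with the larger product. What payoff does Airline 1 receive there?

10

At both Hub B: Airline 1 loses 10 − 0 = 10 by deviating; Airline 2 loses 15 − 11 = 4. Product = 10·4 = 40.
At both Hub A: Airline 1 loses 6 − 5 = 1 by deviating; Airline 2 loses 16 − 10 = 6. Product = 1·6 = 6.
40 > 6, so both Hub B is risk-dominant. Airline 1's payoff there is 10.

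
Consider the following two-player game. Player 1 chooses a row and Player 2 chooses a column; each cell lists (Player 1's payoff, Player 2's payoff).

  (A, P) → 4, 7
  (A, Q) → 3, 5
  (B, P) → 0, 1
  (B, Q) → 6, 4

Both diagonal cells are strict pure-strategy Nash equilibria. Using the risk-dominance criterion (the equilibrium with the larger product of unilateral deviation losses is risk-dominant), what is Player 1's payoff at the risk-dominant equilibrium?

At (A, P): Player 1 loses 4 − 0 = 4 by deviating; Player 2 loses 7 − 5 = 2. Product = 4·2 = 8.
At (B, Q): Player 1 loses 6 − 3 = 3 by deviating; Player 2 loses 4 − 1 = 3. Product = 3·3 = 9.
9 > 8, so (B, Q) is risk-dominant. Player 1's payoff there is 6.

6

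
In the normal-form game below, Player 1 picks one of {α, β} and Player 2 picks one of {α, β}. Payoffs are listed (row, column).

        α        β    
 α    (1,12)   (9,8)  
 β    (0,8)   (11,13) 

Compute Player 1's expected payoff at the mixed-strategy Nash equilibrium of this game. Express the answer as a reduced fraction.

11/3

Player 2 mixes with probability q on α, chosen so Player 1 is indifferent: 1q + 9(1−q) = 0q + 11(1−q) gives q = 2/3.
Player 1's expected payoff (from either row, since indifferent) is 1·2/3 + 9·1/3 = 11/3.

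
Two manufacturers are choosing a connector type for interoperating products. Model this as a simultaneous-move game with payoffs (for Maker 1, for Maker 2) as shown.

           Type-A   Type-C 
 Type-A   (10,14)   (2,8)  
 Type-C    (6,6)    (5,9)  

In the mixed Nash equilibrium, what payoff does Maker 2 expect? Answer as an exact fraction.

Maker 1 mixes with probability p on Type-A, chosen so Maker 2 is indifferent: 14p + 6(1−p) = 8p + 9(1−p) gives p = 1/3.
Maker 2's expected payoff is 14·1/3 + 6·2/3 = 26/3.

26/3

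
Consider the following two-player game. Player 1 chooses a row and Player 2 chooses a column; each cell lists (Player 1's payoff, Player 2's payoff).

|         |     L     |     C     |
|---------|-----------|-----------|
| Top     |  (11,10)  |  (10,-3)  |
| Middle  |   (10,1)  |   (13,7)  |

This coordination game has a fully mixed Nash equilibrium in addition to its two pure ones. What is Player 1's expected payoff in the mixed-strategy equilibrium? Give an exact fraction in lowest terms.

43/4

Player 2 mixes with probability q on L, chosen so Player 1 is indifferent: 11q + 10(1−q) = 10q + 13(1−q) gives q = 3/4.
Player 1's expected payoff (from either row, since indifferent) is 11·3/4 + 10·1/4 = 43/4.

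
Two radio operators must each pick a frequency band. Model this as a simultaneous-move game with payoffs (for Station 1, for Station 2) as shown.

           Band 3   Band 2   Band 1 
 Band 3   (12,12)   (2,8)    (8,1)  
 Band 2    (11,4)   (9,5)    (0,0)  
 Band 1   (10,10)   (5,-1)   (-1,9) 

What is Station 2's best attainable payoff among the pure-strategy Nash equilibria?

12

Both Band 3 is a pure NE (Station 1: 12 ≥ 11; Station 2: 12 ≥ 8). Station 2 gets 12.
Both Band 2 is a pure NE (Station 1: 9 ≥ 5; Station 2: 5 ≥ 4). Station 2 gets 5.
Every other cell has a profitable deviation for at least one player. Highest of {12, 5} is 12.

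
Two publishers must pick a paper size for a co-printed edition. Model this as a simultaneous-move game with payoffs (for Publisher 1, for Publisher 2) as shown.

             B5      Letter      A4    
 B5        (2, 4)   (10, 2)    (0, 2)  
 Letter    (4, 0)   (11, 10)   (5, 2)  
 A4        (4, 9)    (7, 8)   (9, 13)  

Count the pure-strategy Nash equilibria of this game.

2

Both Letter: Publisher 1 gets 11 (best alternative 10); Publisher 2 gets 10 (best alternative 2). Neither deviates — NE.
Both A4: Publisher 1 gets 9 (best alternative 5); Publisher 2 gets 13 (best alternative 9). Neither deviates — NE.
Both B5 is not a NE: Publisher 1 would switch to Letter (4 > 2).
No other cell survives both best-response checks, so there are 2 pure NE.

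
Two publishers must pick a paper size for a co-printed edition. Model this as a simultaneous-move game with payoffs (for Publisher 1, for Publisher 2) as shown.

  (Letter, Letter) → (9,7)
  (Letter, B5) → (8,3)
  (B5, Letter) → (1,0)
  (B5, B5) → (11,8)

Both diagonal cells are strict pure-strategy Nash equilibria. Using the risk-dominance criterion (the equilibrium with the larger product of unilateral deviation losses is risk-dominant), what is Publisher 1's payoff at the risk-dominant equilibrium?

At both Letter: Publisher 1 loses 9 − 1 = 8 by deviating; Publisher 2 loses 7 − 3 = 4. Product = 8·4 = 32.
At both B5: Publisher 1 loses 11 − 8 = 3 by deviating; Publisher 2 loses 8 − 0 = 8. Product = 3·8 = 24.
32 > 24, so both Letter is risk-dominant. Publisher 1's payoff there is 9.

9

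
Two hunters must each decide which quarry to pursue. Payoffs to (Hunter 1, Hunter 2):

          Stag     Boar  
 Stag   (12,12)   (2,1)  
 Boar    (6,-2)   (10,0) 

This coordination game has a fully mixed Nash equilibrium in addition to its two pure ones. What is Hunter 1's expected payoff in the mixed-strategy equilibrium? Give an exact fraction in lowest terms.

54/7

Hunter 2 mixes with probability q on Stag, chosen so Hunter 1 is indifferent: 12q + 2(1−q) = 6q + 10(1−q) gives q = 4/7.
Hunter 1's expected payoff (from either row, since indifferent) is 12·4/7 + 2·3/7 = 54/7.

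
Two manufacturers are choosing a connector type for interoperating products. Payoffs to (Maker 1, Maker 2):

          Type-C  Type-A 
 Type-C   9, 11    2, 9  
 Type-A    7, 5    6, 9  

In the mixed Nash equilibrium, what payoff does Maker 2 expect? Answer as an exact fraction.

9

Maker 1 mixes with probability p on Type-C, chosen so Maker 2 is indifferent: 11p + 5(1−p) = 9p + 9(1−p) gives p = 2/3.
Maker 2's expected payoff is 11·2/3 + 5·1/3 = 9.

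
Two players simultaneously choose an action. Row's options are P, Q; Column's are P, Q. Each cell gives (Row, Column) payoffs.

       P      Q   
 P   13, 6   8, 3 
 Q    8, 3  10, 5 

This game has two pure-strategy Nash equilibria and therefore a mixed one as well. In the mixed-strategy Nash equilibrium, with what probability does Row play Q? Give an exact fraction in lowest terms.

3/5

Row's mix p on P must make Column indifferent between P and Q.
Column's payoff from P: 6p + 3(1−p). From Q: 3p + 5(1−p).
Set equal: 3p = 2(1−p) → p = 2/5.
Probability on Q is 1 − 2/5 = 3/5.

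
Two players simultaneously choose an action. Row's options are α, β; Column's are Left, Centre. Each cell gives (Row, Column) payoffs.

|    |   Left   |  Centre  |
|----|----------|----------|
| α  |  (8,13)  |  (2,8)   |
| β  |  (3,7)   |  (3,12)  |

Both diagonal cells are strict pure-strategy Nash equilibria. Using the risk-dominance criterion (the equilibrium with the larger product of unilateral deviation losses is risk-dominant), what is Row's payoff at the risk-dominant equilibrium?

At (α, Left): Row loses 8 − 3 = 5 by deviating; Column loses 13 − 8 = 5. Product = 5·5 = 25.
At (β, Centre): Row loses 3 − 2 = 1 by deviating; Column loses 12 − 7 = 5. Product = 1·5 = 5.
25 > 5, so (α, Left) is risk-dominant. Row's payoff there is 8.

8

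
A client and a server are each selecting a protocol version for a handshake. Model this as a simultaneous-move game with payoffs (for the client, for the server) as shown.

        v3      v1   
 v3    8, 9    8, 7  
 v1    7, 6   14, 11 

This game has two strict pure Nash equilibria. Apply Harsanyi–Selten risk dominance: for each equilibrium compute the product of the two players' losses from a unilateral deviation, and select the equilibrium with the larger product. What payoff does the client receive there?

14

At both v3: the client loses 8 − 7 = 1 by deviating; the server loses 9 − 7 = 2. Product = 1·2 = 2.
At both v1: the client loses 14 − 8 = 6 by deviating; the server loses 11 − 6 = 5. Product = 6·5 = 30.
30 > 2, so both v1 is risk-dominant. The client's payoff there is 14.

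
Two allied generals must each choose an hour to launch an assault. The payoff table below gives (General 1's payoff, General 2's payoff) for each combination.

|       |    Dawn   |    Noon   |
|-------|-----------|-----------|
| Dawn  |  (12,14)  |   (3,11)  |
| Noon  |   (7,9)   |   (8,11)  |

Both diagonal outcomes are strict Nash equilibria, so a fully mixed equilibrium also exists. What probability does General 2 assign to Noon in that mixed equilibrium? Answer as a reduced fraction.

1/2

General 2's mix q on Dawn must make General 1 indifferent between Dawn and Noon.
General 1's payoff from Dawn: 12q + 3(1−q). From Noon: 7q + 8(1−q).
Set equal: 5q = 5(1−q) → q = 5/10 = 1/2.
Probability on Noon is 1 − 1/2 = 1/2.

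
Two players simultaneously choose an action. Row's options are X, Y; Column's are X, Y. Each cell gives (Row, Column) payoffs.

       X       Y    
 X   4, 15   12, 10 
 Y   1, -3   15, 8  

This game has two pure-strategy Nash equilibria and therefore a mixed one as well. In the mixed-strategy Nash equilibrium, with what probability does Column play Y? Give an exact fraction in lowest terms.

1/2

Column's mix q on X must make Row indifferent between X and Y.
Row's payoff from X: 4q + 12(1−q). From Y: 1q + 15(1−q).
Set equal: 3q = 3(1−q) → q = 3/6 = 1/2.
Probability on Y is 1 − 1/2 = 1/2.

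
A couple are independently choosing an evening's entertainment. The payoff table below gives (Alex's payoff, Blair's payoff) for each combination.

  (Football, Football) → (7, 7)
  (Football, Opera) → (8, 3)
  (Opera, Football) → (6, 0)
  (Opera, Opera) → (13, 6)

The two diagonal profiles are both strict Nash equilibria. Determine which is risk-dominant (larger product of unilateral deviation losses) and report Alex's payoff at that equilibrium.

13

At both Football: Alex loses 7 − 6 = 1 by deviating; Blair loses 7 − 3 = 4. Product = 1·4 = 4.
At both Opera: Alex loses 13 − 8 = 5 by deviating; Blair loses 6 − 0 = 6. Product = 5·6 = 30.
30 > 4, so both Opera is risk-dominant. Alex's payoff there is 13.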